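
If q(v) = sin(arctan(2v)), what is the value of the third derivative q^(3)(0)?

-24

Compose series: expand the inner function first, then feed it into the outer expansion.
The coefficient of v^3 in the expansion is -4, so q′′′(0) = 3! * (-4) = -24.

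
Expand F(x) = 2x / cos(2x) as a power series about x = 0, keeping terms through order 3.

4*x^3 + 2*x

Write the quotient as an unknown series and match coefficients against numerator = denominator · series.
F(0) = 0
F′(0) = 2
F′′(0) = 0
F′′′(0) = 24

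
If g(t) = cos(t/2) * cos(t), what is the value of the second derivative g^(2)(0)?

Expand each factor separately, then convolve coefficients.
The coefficient of t^2 in the expansion is -5/8, so g′′(0) = 2! * (-5/8) = -5/4.

-5/4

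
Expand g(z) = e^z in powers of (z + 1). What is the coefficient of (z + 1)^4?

g(-1) = e^(-1)
g′(-1) = e^(-1)
g′′(-1) = e^(-1)
g′′′(-1) = e^(-1)
g^(4)(-1) = e^(-1)
Then c_k = g^(k)(-1)/k! gives each Taylor coefficient.

e^(-1)/24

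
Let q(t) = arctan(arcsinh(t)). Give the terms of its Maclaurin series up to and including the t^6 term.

53*t^5/120 - t^3/2 + t

Substitute the inner expansion into the outer series and collect powers.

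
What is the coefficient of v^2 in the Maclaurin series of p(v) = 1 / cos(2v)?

Invert the denominator's series and multiply.
p(0) = 1
p′(0) = 0
p′′(0) = 4
The Taylor polynomial is Σ p^(k)(0)/k! · v^k.

2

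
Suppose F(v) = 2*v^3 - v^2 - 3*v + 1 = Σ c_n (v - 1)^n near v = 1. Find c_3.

F(1) = -1
F′(1) = 1
F′′(1) = 10
F′′′(1) = 12
The Taylor polynomial is Σ F^(k)(1)/k! · (v - 1)^k.

2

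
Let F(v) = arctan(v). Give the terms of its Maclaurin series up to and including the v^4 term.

-v^3/3 + v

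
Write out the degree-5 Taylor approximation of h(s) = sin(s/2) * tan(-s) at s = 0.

-7*s^4/48 - s^2/2

Take the Cauchy product of the two expansions.
h(0) = 0
h′(0) = 0
h′′(0) = -1
h′′′(0) = 0
h^(4)(0) = -7/2
h^(5)(0) = 0
The Taylor polynomial is Σ h^(k)(0)/k! · s^k.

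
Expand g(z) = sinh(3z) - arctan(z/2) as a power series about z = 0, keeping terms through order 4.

109*z^3/24 + 5*z/2

Combine the two series term by term.
g(0) = 0
g′(0) = 5/2
g′′(0) = 0
g′′′(0) = 109/4
g^(4)(0) = 0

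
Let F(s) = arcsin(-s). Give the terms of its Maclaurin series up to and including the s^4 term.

F(0) = 0
F′(0) = -1
F′′(0) = 0
F′′′(0) = -1
F^(4)(0) = 0
The Taylor polynomial is Σ F^(k)(0)/k! · s^k.

-s^3/6 - s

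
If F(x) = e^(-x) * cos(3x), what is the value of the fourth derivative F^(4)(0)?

28

Expand each factor separately, then convolve coefficients.
The coefficient of x^4 in the expansion is 7/6, so F^(4)(0) = 4! * (7/6) = 28.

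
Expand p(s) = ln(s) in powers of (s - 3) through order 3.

Apply the Taylor formula c_k = f^(k)(a)/k!.
[(s - 3)^0] = ln(3);  [(s - 3)^1] = 1/3;  [(s - 3)^2] = -1/18;  [(s - 3)^3] = 1/81.

(s - 3)^3/81 - (s - 3)^2/18 + (s - 3)/3 + ln(3)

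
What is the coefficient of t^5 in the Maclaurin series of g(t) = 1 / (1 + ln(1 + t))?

Use the geometric series for the reciprocal, then substitute.
g(0) = 1
g′(0) = -1
g′′(0) = 3
g′′′(0) = -14
g^(4)(0) = 88
g^(5)(0) = -694
So c_5 = g^(5)(0)/5! = -347/60.

-347/60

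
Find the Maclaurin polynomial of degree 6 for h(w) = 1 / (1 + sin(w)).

17*w^6/45 - 61*w^5/120 + 2*w^4/3 - 5*w^3/6 + w^2 - w + 1

Use the geometric series for the reciprocal, then substitute.
h(0) = 1
h′(0) = -1
h′′(0) = 2
h′′′(0) = -5
h^(4)(0) = 16
h^(5)(0) = -61
h^(6)(0) = 272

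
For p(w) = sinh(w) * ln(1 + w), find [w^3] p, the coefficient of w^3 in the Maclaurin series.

-1/2

Take the Cauchy product of the two expansions.
p(0) = 0
p′(0) = 0
p′′(0) = 2
p′′′(0) = -3
Then c_k = p^(k)(0)/k! gives each Taylor coefficient.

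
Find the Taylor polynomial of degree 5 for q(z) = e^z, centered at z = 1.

e*(z - 1)^5/120 + e*(z - 1)^4/24 + e*(z - 1)^3/6 + e*(z - 1)^2/2 + e*(z - 1) + e

[(z - 1)^0] = e;  [(z - 1)^1] = e;  [(z - 1)^2] = e/2;  [(z - 1)^3] = e/6;  [(z - 1)^4] = e/24;  [(z - 1)^5] = e/120.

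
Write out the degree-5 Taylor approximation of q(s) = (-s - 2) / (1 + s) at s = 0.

s^5 - s^4 + s^3 - s^2 + s - 2

Shift and add copies of the series according to the polynomial's terms.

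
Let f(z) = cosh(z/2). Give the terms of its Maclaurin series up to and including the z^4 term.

Differentiate repeatedly and evaluate at the center.
f(0) = 1
f′(0) = 0
f′′(0) = 1/4
f′′′(0) = 0
f^(4)(0) = 1/16
The Taylor polynomial is Σ f^(k)(0)/k! · z^k.

z^4/384 + z^2/8 + 1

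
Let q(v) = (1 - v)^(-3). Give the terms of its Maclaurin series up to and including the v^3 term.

10*v^3 + 6*v^2 + 3*v + 1

Apply the Taylor formula c_k = f^(k)(a)/k!.
q(0) = 1
q′(0) = 3
q′′(0) = 12
q′′′(0) = 60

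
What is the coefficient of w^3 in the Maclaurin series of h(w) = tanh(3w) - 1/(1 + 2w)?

Expand each term separately and add.
[w^0] = -1;  [w^1] = 5;  [w^2] = -4;  [w^3] = -1.

-1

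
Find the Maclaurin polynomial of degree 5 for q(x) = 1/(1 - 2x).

[x^0] = 1;  [x^1] = 2;  [x^2] = 4;  [x^3] = 8;  [x^4] = 16;  [x^5] = 32.

32*x^5 + 16*x^4 + 8*x^3 + 4*x^2 + 2*x + 1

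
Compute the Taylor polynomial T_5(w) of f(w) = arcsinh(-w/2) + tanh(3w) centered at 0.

Combine the two series term by term.
f(0) = 0
f′(0) = 5/2
f′′(0) = 0
f′′′(0) = -431/8
f^(4)(0) = 0
f^(5)(0) = 105565168311740677323*2^(4/41)*3^(7/41)*5^(22/41)*7^(18/41)/195312500000000000
Dividing each by k! gives the coefficients c_0, ..., c_5.

7*2^(74/77)*3^(632/693)*5^(19/63)*7^(170/693)*w^5/3 - 431*w^3/48 + 5*w/2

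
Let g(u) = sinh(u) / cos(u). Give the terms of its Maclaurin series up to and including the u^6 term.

3*u^5/10 + 2*u^3/3 + u

Divide the numerator series by the denominator series (power-series long division).
g(0) = 0
g′(0) = 1
g′′(0) = 0
g′′′(0) = 4
g^(4)(0) = 0
g^(5)(0) = 36
g^(6)(0) = 0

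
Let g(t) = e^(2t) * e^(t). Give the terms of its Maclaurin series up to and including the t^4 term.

27*t^4/8 + 9*t^3/2 + 9*t^2/2 + 3*t + 1

Take the Cauchy product of the two expansions.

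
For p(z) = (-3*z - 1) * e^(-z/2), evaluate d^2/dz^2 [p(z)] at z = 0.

11/4

Multiply each power in the prefactor through the base expansion.
The coefficient of z^2 in the expansion is 11/8, so p′′(0) = 2! * (11/8) = 11/4.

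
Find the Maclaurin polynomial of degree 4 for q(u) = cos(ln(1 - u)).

-5*u^4/12 - u^3/2 - u^2/2 + 1

Let u equal the inner series; expand the outer function in u and truncate.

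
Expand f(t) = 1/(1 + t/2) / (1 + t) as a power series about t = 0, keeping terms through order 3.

-15*t^3/8 + 7*t^2/4 - 3*t/2 + 1

Expand each factor separately, then convolve coefficients.
[t^0] = 1;  [t^1] = -3/2;  [t^2] = 7/4;  [t^3] = -15/8.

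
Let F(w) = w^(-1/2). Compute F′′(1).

3/4

Differentiate repeatedly and evaluate at the center.
The coefficient of (w - 1)^2 in the expansion is 3/8, so F′′(1) = 2! * (3/8) = 3/4.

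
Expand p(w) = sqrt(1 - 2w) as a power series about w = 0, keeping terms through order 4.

-5*w^4/8 - w^3/2 - w^2/2 - w + 1

p(0) = 1
p′(0) = -1
p′′(0) = -1
p′′′(0) = -3
p^(4)(0) = -15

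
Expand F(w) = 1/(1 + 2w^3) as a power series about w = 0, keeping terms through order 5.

[w^0] = 1;  [w^1] = 0;  [w^2] = 0;  [w^3] = -2;  [w^4] = 0;  [w^5] = 0.

1 - 2*w^3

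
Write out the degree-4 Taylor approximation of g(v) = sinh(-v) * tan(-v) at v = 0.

Write out both Maclaurin series and multiply, keeping only the needed powers.

v^4/2 + v^2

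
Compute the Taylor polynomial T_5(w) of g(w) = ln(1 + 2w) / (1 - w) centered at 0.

76*w^5/15 - 4*w^4/3 + 8*w^3/3 + 2*w

Multiply the two series term by term and collect like powers.
[w^0] = 0;  [w^1] = 2;  [w^2] = 0;  [w^3] = 8/3;  [w^4] = -4/3;  [w^5] = 76/15.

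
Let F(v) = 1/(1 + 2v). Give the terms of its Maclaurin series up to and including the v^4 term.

F(0) = 1
F′(0) = -2
F′′(0) = 8
F′′′(0) = -48
F^(4)(0) = 384
The Taylor polynomial is Σ F^(k)(0)/k! · v^k.

16*v^4 - 8*v^3 + 4*v^2 - 2*v + 1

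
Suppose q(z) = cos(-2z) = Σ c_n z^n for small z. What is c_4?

Differentiate repeatedly and evaluate at the center.

2/3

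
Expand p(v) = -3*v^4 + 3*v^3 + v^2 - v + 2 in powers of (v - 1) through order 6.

p(1) = 2
p′(1) = -2
p′′(1) = -16
p′′′(1) = -54
p^(4)(1) = -72
p^(5)(1) = 0
p^(6)(1) = 0
The Taylor polynomial is Σ p^(k)(1)/k! · (v - 1)^k.

-3*(v - 1)^4 - 9*(v - 1)^3 - 8*(v - 1)^2 - 2*(v - 1) + 2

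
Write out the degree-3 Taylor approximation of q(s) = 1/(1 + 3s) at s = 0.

q(0) = 1
q′(0) = -3
q′′(0) = 18
q′′′(0) = -162

-27*s^3 + 9*s^2 - 3*s + 1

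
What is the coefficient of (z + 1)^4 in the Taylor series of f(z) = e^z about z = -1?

f(-1) = e^(-1)
f′(-1) = e^(-1)
f′′(-1) = e^(-1)
f′′′(-1) = e^(-1)
f^(4)(-1) = e^(-1)
So c_4 = f^(4)(-1)/4! = e^(-1)/24.

e^(-1)/24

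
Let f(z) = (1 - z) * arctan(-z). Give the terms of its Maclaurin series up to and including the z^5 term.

Distribute the polynomial across the series and collect like powers.
f(0) = 0
f′(0) = -1
f′′(0) = 2
f′′′(0) = 2
f^(4)(0) = -8
f^(5)(0) = -24

-z^5/5 - z^4/3 + z^3/3 + z^2 - z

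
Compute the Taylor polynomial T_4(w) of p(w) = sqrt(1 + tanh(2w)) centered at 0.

Compose series: expand the inner function first, then feed it into the outer expansion.

17*w^4/24 - 5*w^3/6 - w^2/2 + w + 1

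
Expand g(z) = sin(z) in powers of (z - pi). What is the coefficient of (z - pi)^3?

g(pi) = 0
g′(pi) = -1
g′′(pi) = 0
g′′′(pi) = 1

1/6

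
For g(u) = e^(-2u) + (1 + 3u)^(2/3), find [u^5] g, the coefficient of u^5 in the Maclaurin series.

Combine the two series term by term.
[u^0] = 2;  [u^1] = 0;  [u^2] = 1;  [u^3] = 0;  [u^4] = -5/3;  [u^5] = 22/5.
So c_5 = g^(5)(0)/5! = 22/5.

22/5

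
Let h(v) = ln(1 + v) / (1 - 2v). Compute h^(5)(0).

1564

Multiply the two series term by term and collect like powers.
The coefficient of v^5 in the expansion is 391/30, so h^(5)(0) = 5! * (391/30) = 1564.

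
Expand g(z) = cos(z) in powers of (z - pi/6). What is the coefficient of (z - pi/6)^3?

g(pi/6) = sqrt(3)/2
g′(pi/6) = -1/2
g′′(pi/6) = -sqrt(3)/2
g′′′(pi/6) = 1/2
Dividing each by k! gives the coefficients c_0, ..., c_3.

1/12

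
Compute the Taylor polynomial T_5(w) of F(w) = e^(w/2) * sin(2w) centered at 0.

101*w^5/960 - 5*w^4/8 - 13*w^3/12 + w^2 + 2*w

Multiply the two series term by term and collect like powers.
F(0) = 0
F′(0) = 2
F′′(0) = 2
F′′′(0) = -13/2
F^(4)(0) = -15
F^(5)(0) = 101/8
Dividing each by k! gives the coefficients c_0, ..., c_5.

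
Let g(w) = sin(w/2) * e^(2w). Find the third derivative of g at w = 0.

47/8

Expand each factor separately, then convolve coefficients.
From the series, [w^3] g = 47/48; multiply by 3! = 6 to get 47/8.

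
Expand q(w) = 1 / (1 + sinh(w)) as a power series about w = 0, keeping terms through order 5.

-181*w^5/120 + 4*w^4/3 - 7*w^3/6 + w^2 - w + 1

Use the geometric series for the reciprocal, then substitute.
q(0) = 1
q′(0) = -1
q′′(0) = 2
q′′′(0) = -7
q^(4)(0) = 32
q^(5)(0) = -181
The Taylor polynomial is Σ q^(k)(0)/k! · w^k.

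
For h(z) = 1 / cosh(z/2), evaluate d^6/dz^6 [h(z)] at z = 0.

-61/64

Divide the numerator series by the denominator series (power-series long division).
The coefficient of z^6 in the expansion is -61/46080, so h^(6)(0) = 6! * (-61/46080) = -61/64.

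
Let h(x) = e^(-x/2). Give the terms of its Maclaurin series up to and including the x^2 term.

x^2/8 - x/2 + 1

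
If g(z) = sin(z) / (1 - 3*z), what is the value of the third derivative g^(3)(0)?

Expand 1/(denominator) as a geometric series and multiply by the numerator's series.
From the series, [z^3] g = 53/6; multiply by 3! = 6 to get 53.

53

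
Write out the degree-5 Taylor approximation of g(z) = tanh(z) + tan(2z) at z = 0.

22*z^5/5 + 7*z^3/3 + 3*z

Expand each term separately and add.
[z^0] = 0;  [z^1] = 3;  [z^2] = 0;  [z^3] = 7/3;  [z^4] = 0;  [z^5] = 22/5.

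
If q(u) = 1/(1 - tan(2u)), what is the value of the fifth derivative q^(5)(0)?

8192

Substitute the inner expansion into the outer series and collect powers.
The coefficient of u^5 in the expansion is 1024/15, so q^(5)(0) = 5! * (1024/15) = 8192.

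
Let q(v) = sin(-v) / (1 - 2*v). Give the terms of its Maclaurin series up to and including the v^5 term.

Expand 1/(denominator) as a geometric series and multiply by the numerator's series.
[v^0] = 0;  [v^1] = -1;  [v^2] = -2;  [v^3] = -23/6;  [v^4] = -23/3;  [v^5] = -1841/120.

-1841*v^5/120 - 23*v^4/3 - 23*v^3/6 - 2*v^2 - v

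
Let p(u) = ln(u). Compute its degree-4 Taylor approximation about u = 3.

-(u - 3)^4/324 + (u - 3)^3/81 - (u - 3)^2/18 + (u - 3)/3 + ln(3)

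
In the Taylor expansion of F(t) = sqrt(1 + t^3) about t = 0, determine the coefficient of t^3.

1/2

F(0) = 1
F′(0) = 0
F′′(0) = 0
F′′′(0) = 3
So c_3 = F′′′(0)/3! = 1/2.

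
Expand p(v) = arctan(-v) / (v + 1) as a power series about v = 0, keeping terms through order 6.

Use 1/(1 - r) = Σ r^k on the denominator, then take the Cauchy product.

13*v^6/15 - 13*v^5/15 + 2*v^4/3 - 2*v^3/3 + v^2 - v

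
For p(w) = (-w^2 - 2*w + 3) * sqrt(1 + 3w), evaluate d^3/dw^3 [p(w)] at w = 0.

Distribute the polynomial across the series and collect like powers.
From the series, [w^3] p = 93/16; multiply by 3! = 6 to get 279/8.

279/8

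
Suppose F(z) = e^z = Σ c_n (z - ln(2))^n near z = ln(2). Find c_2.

[(z - ln(2))^0] = 2;  [(z - ln(2))^1] = 2;  [(z - ln(2))^2] = 1.
So c_2 = F′′(ln(2))/2! = 1.

1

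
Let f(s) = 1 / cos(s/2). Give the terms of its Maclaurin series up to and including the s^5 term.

Write the quotient as an unknown series and match coefficients against numerator = denominator · series.

5*s^4/384 + s^2/8 + 1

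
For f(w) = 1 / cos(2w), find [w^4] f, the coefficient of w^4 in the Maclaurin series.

Invert the denominator's series and multiply.

10/3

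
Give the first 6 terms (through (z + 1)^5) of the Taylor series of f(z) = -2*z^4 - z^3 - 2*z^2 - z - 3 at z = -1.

f(-1) = -5
f′(-1) = 8
f′′(-1) = -22
f′′′(-1) = 42
f^(4)(-1) = -48
f^(5)(-1) = 0
Then c_k = f^(k)(-1)/k! gives each Taylor coefficient.

-2*(z + 1)^4 + 7*(z + 1)^3 - 11*(z + 1)^2 + 8*(z + 1) - 5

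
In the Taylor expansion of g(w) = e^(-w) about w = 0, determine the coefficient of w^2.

g(0) = 1
g′(0) = -1
g′′(0) = 1
So c_2 = g′′(0)/2! = 1/2.

1/2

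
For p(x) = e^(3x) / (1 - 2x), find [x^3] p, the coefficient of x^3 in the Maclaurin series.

Take the Cauchy product of the two expansions.
[x^0] = 1;  [x^1] = 5;  [x^2] = 29/2;  [x^3] = 67/2.

67/2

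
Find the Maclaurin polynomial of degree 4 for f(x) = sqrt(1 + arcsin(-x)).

Compose series: expand the inner function first, then feed it into the outer expansion.
[x^0] = 1;  [x^1] = -1/2;  [x^2] = -1/8;  [x^3] = -7/48;  [x^4] = -31/384.

-31*x^4/384 - 7*x^3/48 - x^2/8 - x/2 + 1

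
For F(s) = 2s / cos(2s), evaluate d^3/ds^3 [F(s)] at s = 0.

Write the quotient as an unknown series and match coefficients against numerator = denominator · series.
The coefficient of s^3 in the expansion is 4, so F′′′(0) = 3! * (4) = 24.

24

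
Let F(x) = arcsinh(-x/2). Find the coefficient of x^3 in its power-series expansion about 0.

1/48

F(0) = 0
F′(0) = -1/2
F′′(0) = 0
F′′′(0) = 1/8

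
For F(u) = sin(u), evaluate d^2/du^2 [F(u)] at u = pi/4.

The coefficient of (u - pi/4)^2 in the expansion is -sqrt(2)/4, so F′′(pi/4) = 2! * (-sqrt(2)/4) = -sqrt(2)/2.

-sqrt(2)/2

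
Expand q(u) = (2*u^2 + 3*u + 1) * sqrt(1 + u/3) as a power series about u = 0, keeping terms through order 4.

Distribute the polynomial across the series and collect like powers.
q(0) = 1
q′(0) = 19/6
q′′(0) = 179/36
q′′′(0) = 127/72
q^(4)(0) = -221/432
The Taylor polynomial is Σ q^(k)(0)/k! · u^k.

-221*u^4/10368 + 127*u^3/432 + 179*u^2/72 + 19*u/6 + 1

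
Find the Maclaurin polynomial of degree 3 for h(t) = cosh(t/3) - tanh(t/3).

t^3/81 + t^2/18 - t/3 + 1

Expand each term separately and add.
h(0) = 1
h′(0) = -1/3
h′′(0) = 1/9
h′′′(0) = 2/27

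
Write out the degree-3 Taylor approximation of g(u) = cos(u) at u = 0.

g(0) = 1
g′(0) = 0
g′′(0) = -1
g′′′(0) = 0
Then c_k = g^(k)(0)/k! gives each Taylor coefficient.

1 - u^2/2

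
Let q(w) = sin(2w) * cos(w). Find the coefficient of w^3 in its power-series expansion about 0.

Take the Cauchy product of the two expansions.

-7/3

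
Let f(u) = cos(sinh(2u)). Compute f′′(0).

Let u equal the inner series; expand the outer function in u and truncate.
From the series, [u^2] f = -2; multiply by 2! = 2 to get -4.

-4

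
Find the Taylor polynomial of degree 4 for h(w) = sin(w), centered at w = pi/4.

sqrt(2)*(w - pi/4)^4/48 - sqrt(2)*(w - pi/4)^3/12 - sqrt(2)*(w - pi/4)^2/4 + sqrt(2)*(w - pi/4)/2 + sqrt(2)/2

[(w - pi/4)^0] = sqrt(2)/2;  [(w - pi/4)^1] = sqrt(2)/2;  [(w - pi/4)^2] = -sqrt(2)/4;  [(w - pi/4)^3] = -sqrt(2)/12;  [(w - pi/4)^4] = sqrt(2)/48.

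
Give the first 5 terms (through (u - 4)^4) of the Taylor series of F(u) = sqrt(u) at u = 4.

-5*(u - 4)^4/16384 + (u - 4)^3/512 - (u - 4)^2/64 + (u - 4)/4 + 2

Differentiate repeatedly and evaluate at the center.
[(u - 4)^0] = 2;  [(u - 4)^1] = 1/4;  [(u - 4)^2] = -1/64;  [(u - 4)^3] = 1/512;  [(u - 4)^4] = -5/16384.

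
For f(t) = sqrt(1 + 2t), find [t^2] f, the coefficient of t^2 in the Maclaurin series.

-1/2

[t^0] = 1;  [t^1] = 1;  [t^2] = -1/2.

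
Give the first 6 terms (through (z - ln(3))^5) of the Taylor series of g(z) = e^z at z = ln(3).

g(ln(3)) = 3
g′(ln(3)) = 3
g′′(ln(3)) = 3
g′′′(ln(3)) = 3
g^(4)(ln(3)) = 3
g^(5)(ln(3)) = 3
Dividing each by k! gives the coefficients c_0, ..., c_5.

(z - ln(3))^5/40 + (z - ln(3))^4/8 + (z - ln(3))^3/2 + 3*(z - ln(3))^2/2 + 3*(z - ln(3)) + 3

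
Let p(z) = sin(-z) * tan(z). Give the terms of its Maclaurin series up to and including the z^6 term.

Expand each factor separately, then convolve coefficients.
[z^0] = 0;  [z^1] = 0;  [z^2] = -1;  [z^3] = 0;  [z^4] = -1/6;  [z^5] = 0;  [z^6] = -31/360.

-31*z^6/360 - z^4/6 - z^2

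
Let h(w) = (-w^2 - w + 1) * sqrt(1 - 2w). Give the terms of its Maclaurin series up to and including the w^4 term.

Distribute the polynomial across the series and collect like powers.
h(0) = 1
h′(0) = -2
h′′(0) = -1
h′′′(0) = 6
h^(4)(0) = 9

3*w^4/8 + w^3 - w^2/2 - 2*w + 1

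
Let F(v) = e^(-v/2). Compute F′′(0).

From the series, [v^2] F = 1/8; multiply by 2! = 2 to get 1/4.

1/4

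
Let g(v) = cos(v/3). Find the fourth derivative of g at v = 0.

Differentiate repeatedly and evaluate at the center.
From the series, [v^4] g = 1/1944; multiply by 4! = 24 to get 1/81.

1/81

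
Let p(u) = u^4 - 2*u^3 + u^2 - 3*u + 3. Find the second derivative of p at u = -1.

Apply the Taylor formula c_k = f^(k)(a)/k!.
The coefficient of (u + 1)^2 in the expansion is 13, so p′′(-1) = 2! * (13) = 26.

26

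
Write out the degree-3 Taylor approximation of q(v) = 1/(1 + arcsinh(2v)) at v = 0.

Let u equal the inner series; expand the outer function in u and truncate.

-20*v^3/3 + 4*v^2 - 2*v + 1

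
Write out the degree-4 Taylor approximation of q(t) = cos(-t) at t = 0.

t^4/24 - t^2/2 + 1

Apply the Taylor formula c_k = f^(k)(a)/k!.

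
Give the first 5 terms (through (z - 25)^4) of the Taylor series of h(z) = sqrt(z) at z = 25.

-(z - 25)^4/2000000 + (z - 25)^3/50000 - (z - 25)^2/1000 + (z - 25)/10 + 5

[(z - 25)^0] = 5;  [(z - 25)^1] = 1/10;  [(z - 25)^2] = -1/1000;  [(z - 25)^3] = 1/50000;  [(z - 25)^4] = -1/2000000.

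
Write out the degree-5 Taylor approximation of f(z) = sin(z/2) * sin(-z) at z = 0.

5*z^4/48 - z^2/2

Take the Cauchy product of the two expansions.
f(0) = 0
f′(0) = 0
f′′(0) = -1
f′′′(0) = 0
f^(4)(0) = 5/2
f^(5)(0) = 0
Dividing each by k! gives the coefficients c_0, ..., c_5.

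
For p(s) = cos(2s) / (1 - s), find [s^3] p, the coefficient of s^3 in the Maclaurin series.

Take the Cauchy product of the two expansions.
p(0) = 1
p′(0) = 1
p′′(0) = -2
p′′′(0) = -6
Dividing each by k! gives the coefficients c_0, ..., c_3.

-1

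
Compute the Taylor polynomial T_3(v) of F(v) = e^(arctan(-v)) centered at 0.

v^3/6 + v^2/2 - v + 1

Let u equal the inner series; expand the outer function in u and truncate.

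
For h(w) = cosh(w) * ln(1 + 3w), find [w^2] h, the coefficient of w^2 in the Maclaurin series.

-9/2

Take the Cauchy product of the two expansions.
So c_2 = h′′(0)/2! = -9/2.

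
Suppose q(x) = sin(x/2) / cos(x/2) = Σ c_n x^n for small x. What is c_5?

Invert the denominator's series and multiply.
q(0) = 0
q′(0) = 1/2
q′′(0) = 0
q′′′(0) = 1/4
q^(4)(0) = 0
q^(5)(0) = 1/2
So c_5 = q^(5)(0)/5! = 1/240.

1/240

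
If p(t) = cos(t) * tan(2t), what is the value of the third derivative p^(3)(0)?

Write out both Maclaurin series and multiply, keeping only the needed powers.
From the series, [t^3] p = 5/3; multiply by 3! = 6 to get 10.

10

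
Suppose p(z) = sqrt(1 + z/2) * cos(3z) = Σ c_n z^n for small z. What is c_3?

Expand each factor separately, then convolve coefficients.
p(0) = 1
p′(0) = 1/4
p′′(0) = -145/16
p′′′(0) = -429/64
So c_3 = p′′′(0)/3! = -143/128.

-143/128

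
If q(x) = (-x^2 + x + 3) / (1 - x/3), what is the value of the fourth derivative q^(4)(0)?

Distribute the polynomial across the series and collect like powers.
The coefficient of x^4 in the expansion is -1/27, so q^(4)(0) = 4! * (-1/27) = -8/9.

-8/9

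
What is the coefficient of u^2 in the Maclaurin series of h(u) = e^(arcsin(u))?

1/2

Compose series: expand the inner function first, then feed it into the outer expansion.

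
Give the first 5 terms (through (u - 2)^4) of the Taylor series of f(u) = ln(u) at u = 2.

-(u - 2)^4/64 + (u - 2)^3/24 - (u - 2)^2/8 + (u - 2)/2 + ln(2)

Apply the Taylor formula c_k = f^(k)(a)/k!.
[(u - 2)^0] = ln(2);  [(u - 2)^1] = 1/2;  [(u - 2)^2] = -1/8;  [(u - 2)^3] = 1/24;  [(u - 2)^4] = -1/64.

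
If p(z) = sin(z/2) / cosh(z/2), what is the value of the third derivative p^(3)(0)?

Divide the numerator series by the denominator series (power-series long division).
The coefficient of z^3 in the expansion is -1/12, so p′′′(0) = 3! * (-1/12) = -1/2.

-1/2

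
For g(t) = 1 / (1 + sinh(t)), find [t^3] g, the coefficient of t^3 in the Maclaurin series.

Write 1/(1+u) = 1 - u + u^2 - u^3 + ... and substitute the series for u.
g(0) = 1
g′(0) = -1
g′′(0) = 2
g′′′(0) = -7
The Taylor polynomial is Σ g^(k)(0)/k! · t^k.

-7/6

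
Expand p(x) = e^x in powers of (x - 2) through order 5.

(x - 2)^5*e^(2)/120 + (x - 2)^4*e^(2)/24 + (x - 2)^3*e^(2)/6 + (x - 2)^2*e^(2)/2 + (x - 2)*e^(2) + e^(2)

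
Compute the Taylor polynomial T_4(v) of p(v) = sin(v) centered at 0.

p(0) = 0
p′(0) = 1
p′′(0) = 0
p′′′(0) = -1
p^(4)(0) = 0
Dividing each by k! gives the coefficients c_0, ..., c_4.

-v^3/6 + v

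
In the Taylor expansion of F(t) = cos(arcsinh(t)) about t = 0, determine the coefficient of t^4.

5/24

Let u equal the inner series; expand the outer function in u and truncate.
F(0) = 1
F′(0) = 0
F′′(0) = -1
F′′′(0) = 0
F^(4)(0) = 5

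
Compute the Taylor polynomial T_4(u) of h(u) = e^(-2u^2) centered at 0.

2*u^4 - 2*u^2 + 1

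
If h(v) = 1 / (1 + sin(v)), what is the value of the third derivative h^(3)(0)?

-5

Expand as Σ (-1)^k u^k with u equal to the inner function's series.
From the series, [v^3] h = -5/6; multiply by 3! = 6 to get -5.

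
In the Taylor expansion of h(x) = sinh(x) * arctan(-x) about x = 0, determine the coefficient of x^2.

-1

Take the Cauchy product of the two expansions.
[x^0] = 0;  [x^1] = 0;  [x^2] = -1.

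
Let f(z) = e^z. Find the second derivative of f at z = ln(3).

From the series, [(z - ln(3))^2] f = 3/2; multiply by 2! = 2 to get 3.

3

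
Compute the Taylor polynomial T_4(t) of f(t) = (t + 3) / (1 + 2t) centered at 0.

Multiply each power in the prefactor through the base expansion.
f(0) = 3
f′(0) = -5
f′′(0) = 20
f′′′(0) = -120
f^(4)(0) = 960
Then c_k = f^(k)(0)/k! gives each Taylor coefficient.

40*t^4 - 20*t^3 + 10*t^2 - 5*t + 3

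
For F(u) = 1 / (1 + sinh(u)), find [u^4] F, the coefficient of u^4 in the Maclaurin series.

4/3

Write 1/(1+u) = 1 - u + u^2 - u^3 + ... and substitute the series for u.
F(0) = 1
F′(0) = -1
F′′(0) = 2
F′′′(0) = -7
F^(4)(0) = 32
So c_4 = F^(4)(0)/4! = 4/3.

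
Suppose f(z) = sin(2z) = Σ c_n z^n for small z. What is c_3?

-4/3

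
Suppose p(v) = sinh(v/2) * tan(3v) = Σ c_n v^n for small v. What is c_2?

3/2

Expand each factor separately, then convolve coefficients.
p(0) = 0
p′(0) = 0
p′′(0) = 3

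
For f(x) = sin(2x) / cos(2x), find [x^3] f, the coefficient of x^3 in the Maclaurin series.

8/3

Invert the denominator's series and multiply.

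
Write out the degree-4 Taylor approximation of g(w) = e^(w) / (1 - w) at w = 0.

65*w^4/24 + 8*w^3/3 + 5*w^2/2 + 2*w + 1

Expand 1/(denominator) as a geometric series and multiply by the numerator's series.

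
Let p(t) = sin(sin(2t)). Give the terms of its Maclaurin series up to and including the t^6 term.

Substitute the inner expansion into the outer series and collect powers.
p(0) = 0
p′(0) = 2
p′′(0) = 0
p′′′(0) = -16
p^(4)(0) = 0
p^(5)(0) = 384
p^(6)(0) = 0
Then c_k = p^(k)(0)/k! gives each Taylor coefficient.

16*t^5/5 - 8*t^3/3 + 2*t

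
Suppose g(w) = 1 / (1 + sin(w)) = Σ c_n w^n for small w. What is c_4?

Use the geometric series for the reciprocal, then substitute.
[w^0] = 1;  [w^1] = -1;  [w^2] = 1;  [w^3] = -5/6;  [w^4] = 2/3.
So c_4 = g^(4)(0)/4! = 2/3.

2/3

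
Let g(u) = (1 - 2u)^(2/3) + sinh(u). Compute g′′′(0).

Add the two expansions coefficient-wise.
The coefficient of u^3 in the expansion is -37/162, so g′′′(0) = 3! * (-37/162) = -37/27.

-37/27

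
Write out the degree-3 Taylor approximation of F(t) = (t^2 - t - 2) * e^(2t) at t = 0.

-8*t^3/3 - 5*t^2 - 5*t - 2

Distribute the polynomial across the series and collect like powers.
F(0) = -2
F′(0) = -5
F′′(0) = -10
F′′′(0) = -16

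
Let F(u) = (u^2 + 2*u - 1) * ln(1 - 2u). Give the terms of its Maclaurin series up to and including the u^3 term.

-10*u^3/3 - 2*u^2 + 2*u

Distribute the polynomial across the series and collect like powers.
F(0) = 0
F′(0) = 2
F′′(0) = -4
F′′′(0) = -20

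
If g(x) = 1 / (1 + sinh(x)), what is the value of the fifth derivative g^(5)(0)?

Write 1/(1+u) = 1 - u + u^2 - u^3 + ... and substitute the series for u.
From the series, [x^5] g = -181/120; multiply by 5! = 120 to get -181.

-181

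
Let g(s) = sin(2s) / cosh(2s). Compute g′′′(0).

Divide the numerator series by the denominator series (power-series long division).
From the series, [s^3] g = -16/3; multiply by 3! = 6 to get -32.

-32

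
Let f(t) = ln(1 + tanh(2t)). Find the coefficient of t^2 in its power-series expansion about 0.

-2

Substitute the inner expansion into the outer series and collect powers.
f(0) = 0
f′(0) = 2
f′′(0) = -4
So c_2 = f′′(0)/2! = -2.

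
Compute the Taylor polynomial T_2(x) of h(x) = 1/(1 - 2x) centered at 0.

h(0) = 1
h′(0) = 2
h′′(0) = 8
Then c_k = h^(k)(0)/k! gives each Taylor coefficient.

4*x^2 + 2*x + 1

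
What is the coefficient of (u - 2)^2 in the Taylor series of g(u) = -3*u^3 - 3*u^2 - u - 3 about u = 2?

g(2) = -41
g′(2) = -49
g′′(2) = -42
So c_2 = g′′(2)/2! = -21.

-21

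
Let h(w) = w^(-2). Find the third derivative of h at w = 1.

The coefficient of (w - 1)^3 in the expansion is -4, so h′′′(1) = 3! * (-4) = -24.

-24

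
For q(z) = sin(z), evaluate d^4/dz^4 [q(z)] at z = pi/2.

From the series, [(z - pi/2)^4] q = 1/24; multiply by 4! = 24 to get 1.

1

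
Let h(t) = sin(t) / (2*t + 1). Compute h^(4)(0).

Use 1/(1 - r) = Σ r^k on the denominator, then take the Cauchy product.
From the series, [t^4] h = -23/3; multiply by 4! = 24 to get -184.

-184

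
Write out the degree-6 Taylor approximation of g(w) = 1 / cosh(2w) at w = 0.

Divide the numerator series by the denominator series (power-series long division).

-244*w^6/45 + 10*w^4/3 - 2*w^2 + 1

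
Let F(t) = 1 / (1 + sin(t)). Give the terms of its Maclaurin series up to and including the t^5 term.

Expand as Σ (-1)^k u^k with u equal to the inner function's series.
F(0) = 1
F′(0) = -1
F′′(0) = 2
F′′′(0) = -5
F^(4)(0) = 16
F^(5)(0) = -61
Then c_k = F^(k)(0)/k! gives each Taylor coefficient.

-61*t^5/120 + 2*t^4/3 - 5*t^3/6 + t^2 - t + 1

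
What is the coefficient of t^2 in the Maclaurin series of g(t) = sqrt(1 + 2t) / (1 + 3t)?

11/2

Expand each factor separately, then convolve coefficients.
g(0) = 1
g′(0) = -2
g′′(0) = 11
Then c_k = g^(k)(0)/k! gives each Taylor coefficient.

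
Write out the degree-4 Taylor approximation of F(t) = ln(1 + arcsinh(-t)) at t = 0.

-t^4/12 - t^3/6 - t^2/2 - t

Plug the Maclaurin series of the inner function into that of the outer and collect terms.
F(0) = 0
F′(0) = -1
F′′(0) = -1
F′′′(0) = -1
F^(4)(0) = -2
Dividing each by k! gives the coefficients c_0, ..., c_4.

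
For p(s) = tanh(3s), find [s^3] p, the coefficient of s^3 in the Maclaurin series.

Differentiate repeatedly and evaluate at the center.
p(0) = 0
p′(0) = 3
p′′(0) = 0
p′′′(0) = -54
So c_3 = p′′′(0)/3! = -9.

-9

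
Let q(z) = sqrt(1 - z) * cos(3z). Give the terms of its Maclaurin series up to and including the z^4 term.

499*z^4/128 + 35*z^3/16 - 37*z^2/8 - z/2 + 1

Take the Cauchy product of the two expansions.
q(0) = 1
q′(0) = -1/2
q′′(0) = -37/4
q′′′(0) = 105/8
q^(4)(0) = 1497/16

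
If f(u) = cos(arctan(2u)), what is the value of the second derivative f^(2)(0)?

Plug the Maclaurin series of the inner function into that of the outer and collect terms.
The coefficient of u^2 in the expansion is -2, so f′′(0) = 2! * (-2) = -4.

-4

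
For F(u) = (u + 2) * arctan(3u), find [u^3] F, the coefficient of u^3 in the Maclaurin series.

Distribute the polynomial across the series and collect like powers.

-18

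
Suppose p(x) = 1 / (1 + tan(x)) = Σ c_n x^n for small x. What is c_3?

-4/3

Use the geometric series for the reciprocal, then substitute.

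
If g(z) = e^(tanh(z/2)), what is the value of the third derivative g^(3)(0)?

-1/8

Compose series: expand the inner function first, then feed it into the outer expansion.
The coefficient of z^3 in the expansion is -1/48, so g′′′(0) = 3! * (-1/48) = -1/8.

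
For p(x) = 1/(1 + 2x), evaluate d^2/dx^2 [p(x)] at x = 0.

8

The coefficient of x^2 in the expansion is 4, so p′′(0) = 2! * (4) = 8.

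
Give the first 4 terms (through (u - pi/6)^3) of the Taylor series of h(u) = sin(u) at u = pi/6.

-sqrt(3)*(u - pi/6)^3/12 - (u - pi/6)^2/4 + sqrt(3)*(u - pi/6)/2 + 1/2

Compute the successive derivatives at the expansion point and divide by k!.
h(pi/6) = 1/2
h′(pi/6) = sqrt(3)/2
h′′(pi/6) = -1/2
h′′′(pi/6) = -sqrt(3)/2
Then c_k = h^(k)(pi/6)/k! gives each Taylor coefficient.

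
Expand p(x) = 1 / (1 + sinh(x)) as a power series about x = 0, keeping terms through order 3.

-7*x^3/6 + x^2 - x + 1

Expand as Σ (-1)^k u^k with u equal to the inner function's series.
p(0) = 1
p′(0) = -1
p′′(0) = 2
p′′′(0) = -7
Dividing each by k! gives the coefficients c_0, ..., c_3.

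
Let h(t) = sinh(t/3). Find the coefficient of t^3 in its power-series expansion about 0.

Apply the Taylor formula c_k = f^(k)(a)/k!.
h(0) = 0
h′(0) = 1/3
h′′(0) = 0
h′′′(0) = 1/27

1/162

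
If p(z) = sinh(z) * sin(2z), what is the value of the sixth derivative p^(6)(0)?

Write out both Maclaurin series and multiply, keeping only the needed powers.
The coefficient of z^6 in the expansion is 11/180, so p^(6)(0) = 6! * (11/180) = 44.

44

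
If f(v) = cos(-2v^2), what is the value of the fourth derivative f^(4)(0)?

-48

Compute the successive derivatives at the expansion point and divide by k!.
The coefficient of v^4 in the expansion is -2, so f^(4)(0) = 4! * (-2) = -48.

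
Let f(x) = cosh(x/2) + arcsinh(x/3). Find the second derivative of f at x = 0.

1/4

Add the two expansions coefficient-wise.
From the series, [x^2] f = 1/8; multiply by 2! = 2 to get 1/4.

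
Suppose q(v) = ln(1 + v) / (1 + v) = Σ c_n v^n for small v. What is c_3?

11/6

Multiply the two series term by term and collect like powers.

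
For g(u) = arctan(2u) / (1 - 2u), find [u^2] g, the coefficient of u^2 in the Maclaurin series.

Write out both Maclaurin series and multiply, keeping only the needed powers.
g(0) = 0
g′(0) = 2
g′′(0) = 8
The Taylor polynomial is Σ g^(k)(0)/k! · u^k.

4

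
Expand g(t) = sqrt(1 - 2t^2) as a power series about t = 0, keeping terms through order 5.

g(0) = 1
g′(0) = 0
g′′(0) = -2
g′′′(0) = 0
g^(4)(0) = -12
g^(5)(0) = 0
Dividing each by k! gives the coefficients c_0, ..., c_5.

-t^4/2 - t^2 + 1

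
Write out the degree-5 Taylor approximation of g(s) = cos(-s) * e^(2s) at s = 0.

Multiply the two series term by term and collect like powers.
g(0) = 1
g′(0) = 2
g′′(0) = 3
g′′′(0) = 2
g^(4)(0) = -7
g^(5)(0) = -38
Then c_k = g^(k)(0)/k! gives each Taylor coefficient.

-19*s^5/60 - 7*s^4/24 + s^3/3 + 3*s^2/2 + 2*s + 1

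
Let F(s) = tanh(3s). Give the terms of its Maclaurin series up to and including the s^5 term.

[s^0] = 0;  [s^1] = 3;  [s^2] = 0;  [s^3] = -9;  [s^4] = 0;  [s^5] = 162/5.

162*s^5/5 - 9*s^3 + 3*s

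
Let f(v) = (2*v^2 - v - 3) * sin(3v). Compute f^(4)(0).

108

Multiply each power in the prefactor through the base expansion.
The coefficient of v^4 in the expansion is 9/2, so f^(4)(0) = 4! * (9/2) = 108.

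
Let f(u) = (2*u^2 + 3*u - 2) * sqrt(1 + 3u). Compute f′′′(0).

Distribute the polynomial across the series and collect like powers.
The coefficient of u^3 in the expansion is -15/4, so f′′′(0) = 3! * (-15/4) = -45/2.

-45/2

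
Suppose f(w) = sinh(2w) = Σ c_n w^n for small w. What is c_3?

Use the known series and substitute for the argument.
f(0) = 0
f′(0) = 2
f′′(0) = 0
f′′′(0) = 8

4/3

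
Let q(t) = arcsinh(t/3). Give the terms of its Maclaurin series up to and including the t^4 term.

-t^3/162 + t/3

q(0) = 0
q′(0) = 1/3
q′′(0) = 0
q′′′(0) = -1/27
q^(4)(0) = 0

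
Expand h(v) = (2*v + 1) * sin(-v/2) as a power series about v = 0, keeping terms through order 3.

v^3/48 - v^2 - v/2

Distribute the polynomial across the series and collect like powers.
h(0) = 0
h′(0) = -1/2
h′′(0) = -2
h′′′(0) = 1/8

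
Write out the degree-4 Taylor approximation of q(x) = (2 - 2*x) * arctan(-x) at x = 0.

-2*x^4/3 + 2*x^3/3 + 2*x^2 - 2*x

Distribute the polynomial across the series and collect like powers.
q(0) = 0
q′(0) = -2
q′′(0) = 4
q′′′(0) = 4
q^(4)(0) = -16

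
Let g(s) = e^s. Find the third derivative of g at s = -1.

The coefficient of (s + 1)^3 in the expansion is e^(-1)/6, so g′′′(-1) = 3! * (e^(-1)/6) = e^(-1).

e^(-1)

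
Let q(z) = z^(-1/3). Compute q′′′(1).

From the series, [(z - 1)^3] q = -14/81; multiply by 3! = 6 to get -28/27.

-28/27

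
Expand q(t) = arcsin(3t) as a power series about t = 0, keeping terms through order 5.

q(0) = 0
q′(0) = 3
q′′(0) = 0
q′′′(0) = 27
q^(4)(0) = 0
q^(5)(0) = 2187

729*t^5/40 + 9*t^3/2 + 3*t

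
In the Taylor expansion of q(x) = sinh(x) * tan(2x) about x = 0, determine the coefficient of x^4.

Write out both Maclaurin series and multiply, keeping only the needed powers.
[x^0] = 0;  [x^1] = 0;  [x^2] = 2;  [x^3] = 0;  [x^4] = 3.

3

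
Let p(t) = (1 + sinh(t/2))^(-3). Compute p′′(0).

3

Let u equal the inner series; expand the outer function in u and truncate.
The coefficient of t^2 in the expansion is 3/2, so p′′(0) = 2! * (3/2) = 3.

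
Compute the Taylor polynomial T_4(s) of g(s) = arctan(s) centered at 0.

-s^3/3 + s

Use the known series and substitute for the argument.
[s^0] = 0;  [s^1] = 1;  [s^2] = 0;  [s^3] = -1/3;  [s^4] = 0.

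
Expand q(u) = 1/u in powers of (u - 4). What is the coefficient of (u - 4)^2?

Differentiate repeatedly and evaluate at the center.
q(4) = 1/4
q′(4) = -1/16
q′′(4) = 1/32
So c_2 = q′′(4)/2! = 1/64.

1/64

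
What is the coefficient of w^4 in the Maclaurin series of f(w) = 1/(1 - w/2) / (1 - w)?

Expand each factor separately, then convolve coefficients.
f(0) = 1
f′(0) = 3/2
f′′(0) = 7/2
f′′′(0) = 45/4
f^(4)(0) = 93/2

31/16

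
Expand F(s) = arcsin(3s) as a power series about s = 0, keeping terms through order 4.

9*s^3/2 + 3*s

F(0) = 0
F′(0) = 3
F′′(0) = 0
F′′′(0) = 27
F^(4)(0) = 0
Then c_k = F^(k)(0)/k! gives each Taylor coefficient.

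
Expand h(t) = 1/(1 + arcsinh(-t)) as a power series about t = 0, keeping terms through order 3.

Plug the Maclaurin series of the inner function into that of the outer and collect terms.
h(0) = 1
h′(0) = 1
h′′(0) = 2
h′′′(0) = 5
The Taylor polynomial is Σ h^(k)(0)/k! · t^k.

5*t^3/6 + t^2 + t + 1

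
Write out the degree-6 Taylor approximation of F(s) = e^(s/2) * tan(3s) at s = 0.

20977*s^6/1280 + 21461*s^5/640 + 73*s^4/16 + 75*s^3/8 + 3*s^2/2 + 3*s

Multiply the two series term by term and collect like powers.
F(0) = 0
F′(0) = 3
F′′(0) = 3
F′′′(0) = 225/4
F^(4)(0) = 219/2
F^(5)(0) = 64383/16
F^(6)(0) = 188793/16
Dividing each by k! gives the coefficients c_0, ..., c_6.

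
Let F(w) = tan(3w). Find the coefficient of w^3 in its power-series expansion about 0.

9

Compute the successive derivatives at the expansion point and divide by k!.
F(0) = 0
F′(0) = 3
F′′(0) = 0
F′′′(0) = 54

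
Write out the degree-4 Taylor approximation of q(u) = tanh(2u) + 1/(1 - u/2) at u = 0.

u^4/16 - 61*u^3/24 + u^2/4 + 5*u/2 + 1

Expand each term separately and add.
q(0) = 1
q′(0) = 5/2
q′′(0) = 1/2
q′′′(0) = -61/4
q^(4)(0) = 3/2
Then c_k = q^(k)(0)/k! gives each Taylor coefficient.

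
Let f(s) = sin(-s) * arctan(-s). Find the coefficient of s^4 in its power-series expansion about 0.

Expand each factor separately, then convolve coefficients.
f(0) = 0
f′(0) = 0
f′′(0) = 2
f′′′(0) = 0
f^(4)(0) = -12

-1/2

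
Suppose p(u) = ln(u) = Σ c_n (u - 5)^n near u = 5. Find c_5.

Compute the successive derivatives at the expansion point and divide by k!.
[(u - 5)^0] = ln(5);  [(u - 5)^1] = 1/5;  [(u - 5)^2] = -1/50;  [(u - 5)^3] = 1/375;  [(u - 5)^4] = -1/2500;  [(u - 5)^5] = 1/15625.
So c_5 = p^(5)(5)/5! = 1/15625.

1/15625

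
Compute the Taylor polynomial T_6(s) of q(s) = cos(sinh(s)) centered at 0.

s^6/240 - s^4/8 - s^2/2 + 1

Compose series: expand the inner function first, then feed it into the outer expansion.
q(0) = 1
q′(0) = 0
q′′(0) = -1
q′′′(0) = 0
q^(4)(0) = -3
q^(5)(0) = 0
q^(6)(0) = 3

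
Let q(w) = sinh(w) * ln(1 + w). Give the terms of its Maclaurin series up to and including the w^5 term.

Multiply the two series term by term and collect like powers.
q(0) = 0
q′(0) = 0
q′′(0) = 2
q′′′(0) = -3
q^(4)(0) = 12
q^(5)(0) = -40
Dividing each by k! gives the coefficients c_0, ..., c_5.

-w^5/3 + w^4/2 - w^3/2 + w^2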